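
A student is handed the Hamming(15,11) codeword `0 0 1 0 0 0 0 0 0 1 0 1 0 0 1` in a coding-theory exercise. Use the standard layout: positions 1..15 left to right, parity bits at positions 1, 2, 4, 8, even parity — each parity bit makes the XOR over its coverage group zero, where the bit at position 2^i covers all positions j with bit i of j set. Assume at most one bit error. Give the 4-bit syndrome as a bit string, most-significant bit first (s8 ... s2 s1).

1010

s1: b1⊕b3⊕b5⊕b7⊕b9⊕b11⊕b13⊕b15 = 0⊕1⊕0⊕0⊕0⊕0⊕0⊕1 = 0
s2: b2⊕b3⊕b6⊕b7⊕b10⊕b11⊕b14⊕b15 = 0⊕1⊕0⊕0⊕1⊕0⊕0⊕1 = 1
s4: b4⊕b5⊕b6⊕b7⊕b12⊕b13⊕b14⊕b15 = 0⊕0⊕0⊕0⊕1⊕0⊕0⊕1 = 0
s8: b8⊕b9⊕b10⊕b11⊕b12⊕b13⊕b14⊕b15 = 0⊕0⊕1⊕0⊕1⊕0⊕0⊕1 = 1
Syndrome (s8...s1) = 1010 → position 10.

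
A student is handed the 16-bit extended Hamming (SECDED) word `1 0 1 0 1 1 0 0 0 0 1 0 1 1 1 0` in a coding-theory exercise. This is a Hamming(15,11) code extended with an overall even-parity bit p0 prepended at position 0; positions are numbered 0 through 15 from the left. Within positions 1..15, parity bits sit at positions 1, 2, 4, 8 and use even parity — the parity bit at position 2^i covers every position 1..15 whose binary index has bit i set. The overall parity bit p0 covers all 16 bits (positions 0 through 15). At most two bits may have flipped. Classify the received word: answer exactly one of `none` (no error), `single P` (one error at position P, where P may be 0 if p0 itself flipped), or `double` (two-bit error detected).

s1: b1⊕b3⊕b5⊕b7⊕b9⊕b11⊕b13⊕b15 = 0⊕0⊕1⊕0⊕0⊕0⊕1⊕0 = 0
s2: b2⊕b3⊕b6⊕b7⊕b10⊕b11⊕b14⊕b15 = 1⊕0⊕0⊕0⊕1⊕0⊕1⊕0 = 1
s4: b4⊕b5⊕b6⊕b7⊕b12⊕b13⊕b14⊕b15 = 1⊕1⊕0⊕0⊕1⊕1⊕1⊕0 = 1
s8: b8⊕b9⊕b10⊕b11⊕b12⊕b13⊕b14⊕b15 = 0⊕0⊕1⊕0⊕1⊕1⊕1⊕0 = 0
Syndrome (s8...s1) = 0110 → position 6.
Overall parity (XOR of all 16 bits, including p0): 1⊕0⊕1⊕0⊕1⊕1⊕0⊕0⊕0⊕0⊕1⊕0⊕1⊕1⊕1⊕0 = 0
Overall=0, syndrome position=6 → double-bit error detected (uncorrectable).

double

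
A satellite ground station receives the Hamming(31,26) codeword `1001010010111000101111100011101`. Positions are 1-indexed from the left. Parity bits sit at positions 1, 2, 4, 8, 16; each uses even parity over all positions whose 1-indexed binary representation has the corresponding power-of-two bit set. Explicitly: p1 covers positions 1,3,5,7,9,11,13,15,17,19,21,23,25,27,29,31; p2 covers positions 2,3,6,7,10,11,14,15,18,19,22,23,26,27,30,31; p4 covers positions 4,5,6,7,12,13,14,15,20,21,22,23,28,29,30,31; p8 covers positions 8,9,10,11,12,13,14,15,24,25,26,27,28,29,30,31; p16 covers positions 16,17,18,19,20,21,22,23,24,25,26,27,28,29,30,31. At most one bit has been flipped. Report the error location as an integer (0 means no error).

7

s1: b1⊕b3⊕b5⊕b7⊕b9⊕b11⊕b13⊕b15⊕b17⊕b19⊕b21⊕b23⊕b25⊕b27⊕b29⊕b31 = 1⊕0⊕0⊕0⊕1⊕1⊕1⊕0⊕1⊕1⊕1⊕1⊕0⊕1⊕1⊕1 = 1
s2: b2⊕b3⊕b6⊕b7⊕b10⊕b11⊕b14⊕b15⊕b18⊕b19⊕b22⊕b23⊕b26⊕b27⊕b30⊕b31 = 0⊕0⊕1⊕0⊕0⊕1⊕0⊕0⊕0⊕1⊕1⊕1⊕0⊕1⊕0⊕1 = 1
s4: b4⊕b5⊕b6⊕b7⊕b12⊕b13⊕b14⊕b15⊕b20⊕b21⊕b22⊕b23⊕b28⊕b29⊕b30⊕b31 = 1⊕0⊕1⊕0⊕1⊕1⊕0⊕0⊕1⊕1⊕1⊕1⊕1⊕1⊕0⊕1 = 1
s8: b8⊕b9⊕b10⊕b11⊕b12⊕b13⊕b14⊕b15⊕b24⊕b25⊕b26⊕b27⊕b28⊕b29⊕b30⊕b31 = 0⊕1⊕0⊕1⊕1⊕1⊕0⊕0⊕0⊕0⊕0⊕1⊕1⊕1⊕0⊕1 = 0
s16: b16⊕b17⊕b18⊕b19⊕b20⊕b21⊕b22⊕b23⊕b24⊕b25⊕b26⊕b27⊕b28⊕b29⊕b30⊕b31 = 0⊕1⊕0⊕1⊕1⊕1⊕1⊕1⊕0⊕0⊕0⊕1⊕1⊕1⊕0⊕1 = 0
Syndrome (s16...s1) = 00111 → position 7.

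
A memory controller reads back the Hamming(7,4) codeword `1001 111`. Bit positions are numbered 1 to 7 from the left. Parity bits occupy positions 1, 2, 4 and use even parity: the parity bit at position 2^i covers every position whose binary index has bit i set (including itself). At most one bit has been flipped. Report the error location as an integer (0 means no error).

s1: b1⊕b3⊕b5⊕b7 = 1⊕0⊕1⊕1 = 1
s2: b2⊕b3⊕b6⊕b7 = 0⊕0⊕1⊕1 = 0
s4: b4⊕b5⊕b6⊕b7 = 1⊕1⊕1⊕1 = 0
Syndrome (s4...s1) = 001 → position 1.

1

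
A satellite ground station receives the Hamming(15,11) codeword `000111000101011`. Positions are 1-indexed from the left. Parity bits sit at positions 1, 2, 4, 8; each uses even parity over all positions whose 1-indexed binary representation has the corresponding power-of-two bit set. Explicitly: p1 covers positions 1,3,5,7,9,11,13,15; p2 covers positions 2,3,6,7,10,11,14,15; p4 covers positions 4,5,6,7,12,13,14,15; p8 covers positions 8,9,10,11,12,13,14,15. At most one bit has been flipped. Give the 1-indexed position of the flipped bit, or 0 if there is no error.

s1: b1⊕b3⊕b5⊕b7⊕b9⊕b11⊕b13⊕b15 = 0⊕0⊕1⊕0⊕0⊕0⊕0⊕1 = 0
s2: b2⊕b3⊕b6⊕b7⊕b10⊕b11⊕b14⊕b15 = 0⊕0⊕1⊕0⊕1⊕0⊕1⊕1 = 0
s4: b4⊕b5⊕b6⊕b7⊕b12⊕b13⊕b14⊕b15 = 1⊕1⊕1⊕0⊕1⊕0⊕1⊕1 = 0
s8: b8⊕b9⊕b10⊕b11⊕b12⊕b13⊕b14⊕b15 = 0⊕0⊕1⊕0⊕1⊕0⊕1⊕1 = 0
Syndrome (s8...s1) = 0000 → position 0 (no error).

0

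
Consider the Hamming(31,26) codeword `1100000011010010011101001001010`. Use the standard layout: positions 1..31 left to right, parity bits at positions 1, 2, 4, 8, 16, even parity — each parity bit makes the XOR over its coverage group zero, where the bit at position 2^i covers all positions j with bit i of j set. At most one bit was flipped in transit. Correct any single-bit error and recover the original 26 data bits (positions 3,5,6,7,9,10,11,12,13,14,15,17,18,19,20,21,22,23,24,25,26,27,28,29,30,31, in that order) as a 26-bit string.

00001101001011101001011010

s1: b1⊕b3⊕b5⊕b7⊕b9⊕b11⊕b13⊕b15⊕b17⊕b19⊕b21⊕b23⊕b25⊕b27⊕b29⊕b31 = 1⊕0⊕0⊕0⊕1⊕0⊕0⊕1⊕0⊕1⊕0⊕0⊕1⊕0⊕0⊕0 = 1
s2: b2⊕b3⊕b6⊕b7⊕b10⊕b11⊕b14⊕b15⊕b18⊕b19⊕b22⊕b23⊕b26⊕b27⊕b30⊕b31 = 1⊕0⊕0⊕0⊕1⊕0⊕0⊕1⊕1⊕1⊕1⊕0⊕0⊕0⊕1⊕0 = 1
s4: b4⊕b5⊕b6⊕b7⊕b12⊕b13⊕b14⊕b15⊕b20⊕b21⊕b22⊕b23⊕b28⊕b29⊕b30⊕b31 = 0⊕0⊕0⊕0⊕1⊕0⊕0⊕1⊕1⊕0⊕1⊕0⊕1⊕0⊕1⊕0 = 0
s8: b8⊕b9⊕b10⊕b11⊕b12⊕b13⊕b14⊕b15⊕b24⊕b25⊕b26⊕b27⊕b28⊕b29⊕b30⊕b31 = 0⊕1⊕1⊕0⊕1⊕0⊕0⊕1⊕0⊕1⊕0⊕0⊕1⊕0⊕1⊕0 = 1
s16: b16⊕b17⊕b18⊕b19⊕b20⊕b21⊕b22⊕b23⊕b24⊕b25⊕b26⊕b27⊕b28⊕b29⊕b30⊕b31 = 0⊕0⊕1⊕1⊕1⊕0⊕1⊕0⊕0⊕1⊕0⊕0⊕1⊕0⊕1⊕0 = 1
Syndrome (s16...s1) = 11011 → position 27.
Flip bit 27: corrected codeword = 1100000011010010011101001011010
Data bits at positions 3,5,6,7,9,10,11,12,13,14,15,17,18,19,20,21,22,23,24,25,26,27,28,29,30,31: 00001101001011101001011010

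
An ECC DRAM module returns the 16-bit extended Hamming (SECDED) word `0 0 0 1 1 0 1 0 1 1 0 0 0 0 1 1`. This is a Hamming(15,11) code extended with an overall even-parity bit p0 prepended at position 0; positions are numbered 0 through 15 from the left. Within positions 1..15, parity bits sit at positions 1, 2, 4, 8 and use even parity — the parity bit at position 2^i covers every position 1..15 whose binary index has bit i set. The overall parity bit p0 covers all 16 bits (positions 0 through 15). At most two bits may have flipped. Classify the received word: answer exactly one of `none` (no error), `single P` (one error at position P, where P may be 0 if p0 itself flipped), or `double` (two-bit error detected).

s1: b1⊕b3⊕b5⊕b7⊕b9⊕b11⊕b13⊕b15 = 0⊕1⊕0⊕0⊕1⊕0⊕0⊕1 = 1
s2: b2⊕b3⊕b6⊕b7⊕b10⊕b11⊕b14⊕b15 = 0⊕1⊕1⊕0⊕0⊕0⊕1⊕1 = 0
s4: b4⊕b5⊕b6⊕b7⊕b12⊕b13⊕b14⊕b15 = 1⊕0⊕1⊕0⊕0⊕0⊕1⊕1 = 0
s8: b8⊕b9⊕b10⊕b11⊕b12⊕b13⊕b14⊕b15 = 1⊕1⊕0⊕0⊕0⊕0⊕1⊕1 = 0
Syndrome (s8...s1) = 0001 → position 1.
Overall parity (XOR of all 16 bits, including p0): 0⊕0⊕0⊕1⊕1⊕0⊕1⊕0⊕1⊕1⊕0⊕0⊕0⊕0⊕1⊕1 = 1
Overall=1, syndrome position=1 → single-bit error at position 1.

single 1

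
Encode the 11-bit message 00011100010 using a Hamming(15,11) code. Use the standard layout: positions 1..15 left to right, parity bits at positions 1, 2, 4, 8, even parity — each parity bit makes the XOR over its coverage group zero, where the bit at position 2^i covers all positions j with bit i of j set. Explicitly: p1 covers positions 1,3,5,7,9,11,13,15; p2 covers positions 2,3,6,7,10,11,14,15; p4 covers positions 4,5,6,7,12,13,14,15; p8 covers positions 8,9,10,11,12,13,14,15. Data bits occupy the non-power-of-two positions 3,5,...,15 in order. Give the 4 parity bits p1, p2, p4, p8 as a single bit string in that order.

0101

Place data bits at non-power-of-two positions: b3=0, b5=0, b6=0, b7=1, b9=1, b10=1, b11=0, b12=0, b13=0, b14=1, b15=0.
p1 = XOR of data positions {3,5,7,9,11,13,15} = 0⊕0⊕1⊕1⊕0⊕0⊕0 = 0
p2 = XOR of data positions {3,6,7,10,11,14,15} = 0⊕0⊕1⊕1⊕0⊕1⊕0 = 1
p4 = XOR of data positions {5,6,7,12,13,14,15} = 0⊕0⊕1⊕0⊕0⊕1⊕0 = 0
p8 = XOR of data positions {9,10,11,12,13,14,15} = 1⊕1⊕0⊕0⊕0⊕1⊕0 = 1
Parity bits p1,p2,p4,p8 = 0101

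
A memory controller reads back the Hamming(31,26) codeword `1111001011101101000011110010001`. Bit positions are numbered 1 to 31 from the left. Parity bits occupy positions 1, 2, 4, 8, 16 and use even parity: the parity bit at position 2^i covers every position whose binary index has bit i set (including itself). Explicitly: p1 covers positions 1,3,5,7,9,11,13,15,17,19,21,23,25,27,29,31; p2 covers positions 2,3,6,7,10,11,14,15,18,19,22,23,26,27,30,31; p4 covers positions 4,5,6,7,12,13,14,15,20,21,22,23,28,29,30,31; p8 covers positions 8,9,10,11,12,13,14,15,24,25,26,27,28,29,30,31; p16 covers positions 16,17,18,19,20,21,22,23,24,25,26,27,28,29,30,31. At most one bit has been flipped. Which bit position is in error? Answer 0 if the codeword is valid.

s1: b1⊕b3⊕b5⊕b7⊕b9⊕b11⊕b13⊕b15⊕b17⊕b19⊕b21⊕b23⊕b25⊕b27⊕b29⊕b31 = 1⊕1⊕0⊕1⊕1⊕1⊕1⊕0⊕0⊕0⊕1⊕1⊕0⊕1⊕0⊕1 = 0
s2: b2⊕b3⊕b6⊕b7⊕b10⊕b11⊕b14⊕b15⊕b18⊕b19⊕b22⊕b23⊕b26⊕b27⊕b30⊕b31 = 1⊕1⊕0⊕1⊕1⊕1⊕1⊕0⊕0⊕0⊕1⊕1⊕0⊕1⊕0⊕1 = 0
s4: b4⊕b5⊕b6⊕b7⊕b12⊕b13⊕b14⊕b15⊕b20⊕b21⊕b22⊕b23⊕b28⊕b29⊕b30⊕b31 = 1⊕0⊕0⊕1⊕0⊕1⊕1⊕0⊕0⊕1⊕1⊕1⊕0⊕0⊕0⊕1 = 0
s8: b8⊕b9⊕b10⊕b11⊕b12⊕b13⊕b14⊕b15⊕b24⊕b25⊕b26⊕b27⊕b28⊕b29⊕b30⊕b31 = 0⊕1⊕1⊕1⊕0⊕1⊕1⊕0⊕1⊕0⊕0⊕1⊕0⊕0⊕0⊕1 = 0
s16: b16⊕b17⊕b18⊕b19⊕b20⊕b21⊕b22⊕b23⊕b24⊕b25⊕b26⊕b27⊕b28⊕b29⊕b30⊕b31 = 1⊕0⊕0⊕0⊕0⊕1⊕1⊕1⊕1⊕0⊕0⊕1⊕0⊕0⊕0⊕1 = 1
Syndrome (s16...s1) = 10000 → position 16.

16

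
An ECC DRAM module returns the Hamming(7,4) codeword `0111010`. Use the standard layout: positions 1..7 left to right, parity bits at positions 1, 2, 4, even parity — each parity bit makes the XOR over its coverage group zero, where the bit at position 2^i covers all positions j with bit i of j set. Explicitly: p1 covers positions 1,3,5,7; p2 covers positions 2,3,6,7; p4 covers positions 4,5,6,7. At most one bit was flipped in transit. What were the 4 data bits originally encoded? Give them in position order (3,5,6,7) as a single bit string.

s1: b1⊕b3⊕b5⊕b7 = 0⊕1⊕0⊕0 = 1
s2: b2⊕b3⊕b6⊕b7 = 1⊕1⊕1⊕0 = 1
s4: b4⊕b5⊕b6⊕b7 = 1⊕0⊕1⊕0 = 0
Syndrome (s4...s1) = 011 → position 3.
Flip bit 3: corrected codeword = 0101010
Data bits at positions 3,5,6,7: 0010

0010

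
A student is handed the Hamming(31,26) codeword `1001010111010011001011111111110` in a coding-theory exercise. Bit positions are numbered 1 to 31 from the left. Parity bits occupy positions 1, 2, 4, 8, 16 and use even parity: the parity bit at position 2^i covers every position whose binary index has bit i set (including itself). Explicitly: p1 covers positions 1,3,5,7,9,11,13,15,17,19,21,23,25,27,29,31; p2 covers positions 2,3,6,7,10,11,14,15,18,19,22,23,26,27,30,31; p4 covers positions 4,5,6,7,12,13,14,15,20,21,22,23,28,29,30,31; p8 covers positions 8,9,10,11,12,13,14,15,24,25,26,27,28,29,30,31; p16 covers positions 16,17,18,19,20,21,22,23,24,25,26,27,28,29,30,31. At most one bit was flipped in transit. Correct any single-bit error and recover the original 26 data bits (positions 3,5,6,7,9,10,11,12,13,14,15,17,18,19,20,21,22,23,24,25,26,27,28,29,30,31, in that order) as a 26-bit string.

10101101001001011111111110

s1: b1⊕b3⊕b5⊕b7⊕b9⊕b11⊕b13⊕b15⊕b17⊕b19⊕b21⊕b23⊕b25⊕b27⊕b29⊕b31 = 1⊕0⊕0⊕0⊕1⊕0⊕0⊕1⊕0⊕1⊕1⊕1⊕1⊕1⊕1⊕0 = 1
s2: b2⊕b3⊕b6⊕b7⊕b10⊕b11⊕b14⊕b15⊕b18⊕b19⊕b22⊕b23⊕b26⊕b27⊕b30⊕b31 = 0⊕0⊕1⊕0⊕1⊕0⊕0⊕1⊕0⊕1⊕1⊕1⊕1⊕1⊕1⊕0 = 1
s4: b4⊕b5⊕b6⊕b7⊕b12⊕b13⊕b14⊕b15⊕b20⊕b21⊕b22⊕b23⊕b28⊕b29⊕b30⊕b31 = 1⊕0⊕1⊕0⊕1⊕0⊕0⊕1⊕0⊕1⊕1⊕1⊕1⊕1⊕1⊕0 = 0
s8: b8⊕b9⊕b10⊕b11⊕b12⊕b13⊕b14⊕b15⊕b24⊕b25⊕b26⊕b27⊕b28⊕b29⊕b30⊕b31 = 1⊕1⊕1⊕0⊕1⊕0⊕0⊕1⊕1⊕1⊕1⊕1⊕1⊕1⊕1⊕0 = 0
s16: b16⊕b17⊕b18⊕b19⊕b20⊕b21⊕b22⊕b23⊕b24⊕b25⊕b26⊕b27⊕b28⊕b29⊕b30⊕b31 = 1⊕0⊕0⊕1⊕0⊕1⊕1⊕1⊕1⊕1⊕1⊕1⊕1⊕1⊕1⊕0 = 0
Syndrome (s16...s1) = 00011 → position 3.
Flip bit 3: corrected codeword = 1011010111010011001011111111110
Data bits at positions 3,5,6,7,9,10,11,12,13,14,15,17,18,19,20,21,22,23,24,25,26,27,28,29,30,31: 10101101001001011111111110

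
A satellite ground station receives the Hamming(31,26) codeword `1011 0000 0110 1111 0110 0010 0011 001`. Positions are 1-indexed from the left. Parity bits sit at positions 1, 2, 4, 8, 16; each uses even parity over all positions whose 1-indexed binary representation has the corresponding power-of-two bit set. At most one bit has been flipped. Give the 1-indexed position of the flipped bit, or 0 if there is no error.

s1: b1⊕b3⊕b5⊕b7⊕b9⊕b11⊕b13⊕b15⊕b17⊕b19⊕b21⊕b23⊕b25⊕b27⊕b29⊕b31 = 1⊕1⊕0⊕0⊕0⊕1⊕1⊕1⊕0⊕1⊕0⊕1⊕0⊕1⊕0⊕1 = 1
s2: b2⊕b3⊕b6⊕b7⊕b10⊕b11⊕b14⊕b15⊕b18⊕b19⊕b22⊕b23⊕b26⊕b27⊕b30⊕b31 = 0⊕1⊕0⊕0⊕1⊕1⊕1⊕1⊕1⊕1⊕0⊕1⊕0⊕1⊕0⊕1 = 0
s4: b4⊕b5⊕b6⊕b7⊕b12⊕b13⊕b14⊕b15⊕b20⊕b21⊕b22⊕b23⊕b28⊕b29⊕b30⊕b31 = 1⊕0⊕0⊕0⊕0⊕1⊕1⊕1⊕0⊕0⊕0⊕1⊕1⊕0⊕0⊕1 = 1
s8: b8⊕b9⊕b10⊕b11⊕b12⊕b13⊕b14⊕b15⊕b24⊕b25⊕b26⊕b27⊕b28⊕b29⊕b30⊕b31 = 0⊕0⊕1⊕1⊕0⊕1⊕1⊕1⊕0⊕0⊕0⊕1⊕1⊕0⊕0⊕1 = 0
s16: b16⊕b17⊕b18⊕b19⊕b20⊕b21⊕b22⊕b23⊕b24⊕b25⊕b26⊕b27⊕b28⊕b29⊕b30⊕b31 = 1⊕0⊕1⊕1⊕0⊕0⊕0⊕1⊕0⊕0⊕0⊕1⊕1⊕0⊕0⊕1 = 1
Syndrome (s16...s1) = 10101 → position 21.

21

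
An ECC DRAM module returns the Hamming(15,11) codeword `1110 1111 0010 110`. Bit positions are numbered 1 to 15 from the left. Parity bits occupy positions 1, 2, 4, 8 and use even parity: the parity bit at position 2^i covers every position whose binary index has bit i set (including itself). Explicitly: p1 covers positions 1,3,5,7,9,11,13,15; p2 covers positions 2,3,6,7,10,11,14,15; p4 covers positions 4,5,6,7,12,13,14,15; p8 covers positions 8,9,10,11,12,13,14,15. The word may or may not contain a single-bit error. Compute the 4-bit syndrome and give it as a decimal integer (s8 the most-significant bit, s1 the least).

s1: b1⊕b3⊕b5⊕b7⊕b9⊕b11⊕b13⊕b15 = 1⊕1⊕1⊕1⊕0⊕1⊕1⊕0 = 0
s2: b2⊕b3⊕b6⊕b7⊕b10⊕b11⊕b14⊕b15 = 1⊕1⊕1⊕1⊕0⊕1⊕1⊕0 = 0
s4: b4⊕b5⊕b6⊕b7⊕b12⊕b13⊕b14⊕b15 = 0⊕1⊕1⊕1⊕0⊕1⊕1⊕0 = 1
s8: b8⊕b9⊕b10⊕b11⊕b12⊕b13⊕b14⊕b15 = 1⊕0⊕0⊕1⊕0⊕1⊕1⊕0 = 0
Syndrome (s8...s1) = 0100 → position 4.

4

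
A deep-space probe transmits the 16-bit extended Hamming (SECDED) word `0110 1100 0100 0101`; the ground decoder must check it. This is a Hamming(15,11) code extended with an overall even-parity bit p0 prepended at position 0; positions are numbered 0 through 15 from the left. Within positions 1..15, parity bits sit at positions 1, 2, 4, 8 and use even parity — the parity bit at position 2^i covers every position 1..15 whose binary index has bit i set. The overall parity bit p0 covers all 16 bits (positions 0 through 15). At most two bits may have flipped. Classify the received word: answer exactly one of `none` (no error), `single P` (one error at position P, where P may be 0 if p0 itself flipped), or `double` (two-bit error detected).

s1: b1⊕b3⊕b5⊕b7⊕b9⊕b11⊕b13⊕b15 = 1⊕0⊕1⊕0⊕1⊕0⊕1⊕1 = 1
s2: b2⊕b3⊕b6⊕b7⊕b10⊕b11⊕b14⊕b15 = 1⊕0⊕0⊕0⊕0⊕0⊕0⊕1 = 0
s4: b4⊕b5⊕b6⊕b7⊕b12⊕b13⊕b14⊕b15 = 1⊕1⊕0⊕0⊕0⊕1⊕0⊕1 = 0
s8: b8⊕b9⊕b10⊕b11⊕b12⊕b13⊕b14⊕b15 = 0⊕1⊕0⊕0⊕0⊕1⊕0⊕1 = 1
Syndrome (s8...s1) = 1001 → position 9.
Overall parity (XOR of all 16 bits, including p0): 0⊕1⊕1⊕0⊕1⊕1⊕0⊕0⊕0⊕1⊕0⊕0⊕0⊕1⊕0⊕1 = 1
Overall=1, syndrome position=9 → single-bit error at position 9.

single 9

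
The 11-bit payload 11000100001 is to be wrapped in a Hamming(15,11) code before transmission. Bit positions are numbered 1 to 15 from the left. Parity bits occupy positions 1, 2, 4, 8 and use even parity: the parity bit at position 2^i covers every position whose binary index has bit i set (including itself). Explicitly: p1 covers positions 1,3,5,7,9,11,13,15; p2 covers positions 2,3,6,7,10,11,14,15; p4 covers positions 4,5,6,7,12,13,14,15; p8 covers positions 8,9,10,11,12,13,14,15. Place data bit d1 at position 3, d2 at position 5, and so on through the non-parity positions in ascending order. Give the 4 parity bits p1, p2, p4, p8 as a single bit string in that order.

1100

Place data bits at non-power-of-two positions: b3=1, b5=1, b6=0, b7=0, b9=0, b10=1, b11=0, b12=0, b13=0, b14=0, b15=1.
p1 = XOR of data positions {3,5,7,9,11,13,15} = 1⊕1⊕0⊕0⊕0⊕0⊕1 = 1
p2 = XOR of data positions {3,6,7,10,11,14,15} = 1⊕0⊕0⊕1⊕0⊕0⊕1 = 1
p4 = XOR of data positions {5,6,7,12,13,14,15} = 1⊕0⊕0⊕0⊕0⊕0⊕1 = 0
p8 = XOR of data positions {9,10,11,12,13,14,15} = 0⊕1⊕0⊕0⊕0⊕0⊕1 = 0
Parity bits p1,p2,p4,p8 = 1100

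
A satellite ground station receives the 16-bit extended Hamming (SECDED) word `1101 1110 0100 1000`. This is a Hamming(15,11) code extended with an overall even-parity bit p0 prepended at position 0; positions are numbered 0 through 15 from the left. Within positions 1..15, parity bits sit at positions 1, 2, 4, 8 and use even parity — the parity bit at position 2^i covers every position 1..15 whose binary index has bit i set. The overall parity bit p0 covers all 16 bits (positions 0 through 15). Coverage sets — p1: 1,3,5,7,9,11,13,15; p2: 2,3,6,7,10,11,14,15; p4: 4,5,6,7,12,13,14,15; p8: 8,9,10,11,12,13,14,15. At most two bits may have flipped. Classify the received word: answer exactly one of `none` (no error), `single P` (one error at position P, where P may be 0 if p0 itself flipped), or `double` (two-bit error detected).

none

s1: b1⊕b3⊕b5⊕b7⊕b9⊕b11⊕b13⊕b15 = 1⊕1⊕1⊕0⊕1⊕0⊕0⊕0 = 0
s2: b2⊕b3⊕b6⊕b7⊕b10⊕b11⊕b14⊕b15 = 0⊕1⊕1⊕0⊕0⊕0⊕0⊕0 = 0
s4: b4⊕b5⊕b6⊕b7⊕b12⊕b13⊕b14⊕b15 = 1⊕1⊕1⊕0⊕1⊕0⊕0⊕0 = 0
s8: b8⊕b9⊕b10⊕b11⊕b12⊕b13⊕b14⊕b15 = 0⊕1⊕0⊕0⊕1⊕0⊕0⊕0 = 0
Syndrome (s8...s1) = 0000 → position 0 (no error).
Overall parity (XOR of all 16 bits, including p0): 1⊕1⊕0⊕1⊕1⊕1⊕1⊕0⊕0⊕1⊕0⊕0⊕1⊕0⊕0⊕0 = 0
Overall=0, syndrome position=0 → no error.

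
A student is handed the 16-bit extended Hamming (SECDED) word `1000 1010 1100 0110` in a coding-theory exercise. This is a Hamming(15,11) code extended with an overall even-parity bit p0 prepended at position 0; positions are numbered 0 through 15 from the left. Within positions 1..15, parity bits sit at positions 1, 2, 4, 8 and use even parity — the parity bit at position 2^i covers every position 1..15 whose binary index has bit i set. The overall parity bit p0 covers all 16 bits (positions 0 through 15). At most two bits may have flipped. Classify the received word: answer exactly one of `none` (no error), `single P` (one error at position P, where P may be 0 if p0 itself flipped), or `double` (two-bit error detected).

single 0

s1: b1⊕b3⊕b5⊕b7⊕b9⊕b11⊕b13⊕b15 = 0⊕0⊕0⊕0⊕1⊕0⊕1⊕0 = 0
s2: b2⊕b3⊕b6⊕b7⊕b10⊕b11⊕b14⊕b15 = 0⊕0⊕1⊕0⊕0⊕0⊕1⊕0 = 0
s4: b4⊕b5⊕b6⊕b7⊕b12⊕b13⊕b14⊕b15 = 1⊕0⊕1⊕0⊕0⊕1⊕1⊕0 = 0
s8: b8⊕b9⊕b10⊕b11⊕b12⊕b13⊕b14⊕b15 = 1⊕1⊕0⊕0⊕0⊕1⊕1⊕0 = 0
Syndrome (s8...s1) = 0000 → position 0 (no error).
Overall parity (XOR of all 16 bits, including p0): 1⊕0⊕0⊕0⊕1⊕0⊕1⊕0⊕1⊕1⊕0⊕0⊕0⊕1⊕1⊕0 = 1
Overall=1, syndrome position=0 → single-bit error at position 0.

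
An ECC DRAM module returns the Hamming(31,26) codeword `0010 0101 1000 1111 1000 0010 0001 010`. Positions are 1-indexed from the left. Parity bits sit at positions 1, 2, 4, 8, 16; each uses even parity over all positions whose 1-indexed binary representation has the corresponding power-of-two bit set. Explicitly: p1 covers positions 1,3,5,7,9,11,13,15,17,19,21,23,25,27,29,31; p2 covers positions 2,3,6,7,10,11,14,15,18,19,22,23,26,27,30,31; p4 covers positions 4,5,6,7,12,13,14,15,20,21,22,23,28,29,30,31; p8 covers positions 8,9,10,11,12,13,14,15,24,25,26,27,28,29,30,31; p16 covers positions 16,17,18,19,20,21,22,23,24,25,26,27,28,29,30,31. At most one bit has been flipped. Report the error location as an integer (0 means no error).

28

s1: b1⊕b3⊕b5⊕b7⊕b9⊕b11⊕b13⊕b15⊕b17⊕b19⊕b21⊕b23⊕b25⊕b27⊕b29⊕b31 = 0⊕1⊕0⊕0⊕1⊕0⊕1⊕1⊕1⊕0⊕0⊕1⊕0⊕0⊕0⊕0 = 0
s2: b2⊕b3⊕b6⊕b7⊕b10⊕b11⊕b14⊕b15⊕b18⊕b19⊕b22⊕b23⊕b26⊕b27⊕b30⊕b31 = 0⊕1⊕1⊕0⊕0⊕0⊕1⊕1⊕0⊕0⊕0⊕1⊕0⊕0⊕1⊕0 = 0
s4: b4⊕b5⊕b6⊕b7⊕b12⊕b13⊕b14⊕b15⊕b20⊕b21⊕b22⊕b23⊕b28⊕b29⊕b30⊕b31 = 0⊕0⊕1⊕0⊕0⊕1⊕1⊕1⊕0⊕0⊕0⊕1⊕1⊕0⊕1⊕0 = 1
s8: b8⊕b9⊕b10⊕b11⊕b12⊕b13⊕b14⊕b15⊕b24⊕b25⊕b26⊕b27⊕b28⊕b29⊕b30⊕b31 = 1⊕1⊕0⊕0⊕0⊕1⊕1⊕1⊕0⊕0⊕0⊕0⊕1⊕0⊕1⊕0 = 1
s16: b16⊕b17⊕b18⊕b19⊕b20⊕b21⊕b22⊕b23⊕b24⊕b25⊕b26⊕b27⊕b28⊕b29⊕b30⊕b31 = 1⊕1⊕0⊕0⊕0⊕0⊕0⊕1⊕0⊕0⊕0⊕0⊕1⊕0⊕1⊕0 = 1
Syndrome (s16...s1) = 11100 → position 28.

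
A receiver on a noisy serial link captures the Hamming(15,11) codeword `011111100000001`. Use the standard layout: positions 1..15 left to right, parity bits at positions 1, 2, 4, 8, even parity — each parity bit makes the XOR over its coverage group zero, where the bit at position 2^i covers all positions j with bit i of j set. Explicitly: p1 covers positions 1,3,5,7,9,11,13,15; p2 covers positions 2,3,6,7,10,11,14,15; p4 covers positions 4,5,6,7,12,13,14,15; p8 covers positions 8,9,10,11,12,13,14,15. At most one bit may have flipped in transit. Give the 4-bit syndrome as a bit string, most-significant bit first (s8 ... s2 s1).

1110

s1: b1⊕b3⊕b5⊕b7⊕b9⊕b11⊕b13⊕b15 = 0⊕1⊕1⊕1⊕0⊕0⊕0⊕1 = 0
s2: b2⊕b3⊕b6⊕b7⊕b10⊕b11⊕b14⊕b15 = 1⊕1⊕1⊕1⊕0⊕0⊕0⊕1 = 1
s4: b4⊕b5⊕b6⊕b7⊕b12⊕b13⊕b14⊕b15 = 1⊕1⊕1⊕1⊕0⊕0⊕0⊕1 = 1
s8: b8⊕b9⊕b10⊕b11⊕b12⊕b13⊕b14⊕b15 = 0⊕0⊕0⊕0⊕0⊕0⊕0⊕1 = 1
Syndrome (s8...s1) = 1110 → position 14.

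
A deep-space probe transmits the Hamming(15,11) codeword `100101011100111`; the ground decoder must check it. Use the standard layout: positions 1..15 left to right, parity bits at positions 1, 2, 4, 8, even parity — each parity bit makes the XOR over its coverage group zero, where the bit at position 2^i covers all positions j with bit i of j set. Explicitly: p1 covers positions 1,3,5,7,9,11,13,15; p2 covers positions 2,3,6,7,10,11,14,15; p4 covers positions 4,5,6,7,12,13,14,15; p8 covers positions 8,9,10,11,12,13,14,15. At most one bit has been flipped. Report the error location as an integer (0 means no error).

s1: b1⊕b3⊕b5⊕b7⊕b9⊕b11⊕b13⊕b15 = 1⊕0⊕0⊕0⊕1⊕0⊕1⊕1 = 0
s2: b2⊕b3⊕b6⊕b7⊕b10⊕b11⊕b14⊕b15 = 0⊕0⊕1⊕0⊕1⊕0⊕1⊕1 = 0
s4: b4⊕b5⊕b6⊕b7⊕b12⊕b13⊕b14⊕b15 = 1⊕0⊕1⊕0⊕0⊕1⊕1⊕1 = 1
s8: b8⊕b9⊕b10⊕b11⊕b12⊕b13⊕b14⊕b15 = 1⊕1⊕1⊕0⊕0⊕1⊕1⊕1 = 0
Syndrome (s8...s1) = 0100 → position 4.

4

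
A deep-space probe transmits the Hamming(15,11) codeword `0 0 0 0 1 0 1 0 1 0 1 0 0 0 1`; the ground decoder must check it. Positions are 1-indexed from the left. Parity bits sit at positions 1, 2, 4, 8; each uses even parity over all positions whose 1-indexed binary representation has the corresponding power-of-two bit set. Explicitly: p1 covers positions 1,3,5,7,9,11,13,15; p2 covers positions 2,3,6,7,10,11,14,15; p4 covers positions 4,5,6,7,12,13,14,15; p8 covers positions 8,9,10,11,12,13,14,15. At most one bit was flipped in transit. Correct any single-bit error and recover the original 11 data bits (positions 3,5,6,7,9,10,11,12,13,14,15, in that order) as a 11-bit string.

01011010000

s1: b1⊕b3⊕b5⊕b7⊕b9⊕b11⊕b13⊕b15 = 0⊕0⊕1⊕1⊕1⊕1⊕0⊕1 = 1
s2: b2⊕b3⊕b6⊕b7⊕b10⊕b11⊕b14⊕b15 = 0⊕0⊕0⊕1⊕0⊕1⊕0⊕1 = 1
s4: b4⊕b5⊕b6⊕b7⊕b12⊕b13⊕b14⊕b15 = 0⊕1⊕0⊕1⊕0⊕0⊕0⊕1 = 1
s8: b8⊕b9⊕b10⊕b11⊕b12⊕b13⊕b14⊕b15 = 0⊕1⊕0⊕1⊕0⊕0⊕0⊕1 = 1
Syndrome (s8...s1) = 1111 → position 15.
Flip bit 15: corrected codeword = 000010101010000
Data bits at positions 3,5,6,7,9,10,11,12,13,14,15: 01011010000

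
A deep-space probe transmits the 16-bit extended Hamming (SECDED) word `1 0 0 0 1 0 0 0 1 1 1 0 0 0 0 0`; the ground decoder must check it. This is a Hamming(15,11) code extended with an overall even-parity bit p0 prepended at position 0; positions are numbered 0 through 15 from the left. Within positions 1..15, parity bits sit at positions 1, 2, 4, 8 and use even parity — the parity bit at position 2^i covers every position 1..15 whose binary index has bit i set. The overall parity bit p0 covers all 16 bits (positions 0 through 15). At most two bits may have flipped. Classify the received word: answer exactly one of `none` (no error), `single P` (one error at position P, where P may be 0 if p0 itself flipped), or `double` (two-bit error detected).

s1: b1⊕b3⊕b5⊕b7⊕b9⊕b11⊕b13⊕b15 = 0⊕0⊕0⊕0⊕1⊕0⊕0⊕0 = 1
s2: b2⊕b3⊕b6⊕b7⊕b10⊕b11⊕b14⊕b15 = 0⊕0⊕0⊕0⊕1⊕0⊕0⊕0 = 1
s4: b4⊕b5⊕b6⊕b7⊕b12⊕b13⊕b14⊕b15 = 1⊕0⊕0⊕0⊕0⊕0⊕0⊕0 = 1
s8: b8⊕b9⊕b10⊕b11⊕b12⊕b13⊕b14⊕b15 = 1⊕1⊕1⊕0⊕0⊕0⊕0⊕0 = 1
Syndrome (s8...s1) = 1111 → position 15.
Overall parity (XOR of all 16 bits, including p0): 1⊕0⊕0⊕0⊕1⊕0⊕0⊕0⊕1⊕1⊕1⊕0⊕0⊕0⊕0⊕0 = 1
Overall=1, syndrome position=15 → single-bit error at position 15.

single 15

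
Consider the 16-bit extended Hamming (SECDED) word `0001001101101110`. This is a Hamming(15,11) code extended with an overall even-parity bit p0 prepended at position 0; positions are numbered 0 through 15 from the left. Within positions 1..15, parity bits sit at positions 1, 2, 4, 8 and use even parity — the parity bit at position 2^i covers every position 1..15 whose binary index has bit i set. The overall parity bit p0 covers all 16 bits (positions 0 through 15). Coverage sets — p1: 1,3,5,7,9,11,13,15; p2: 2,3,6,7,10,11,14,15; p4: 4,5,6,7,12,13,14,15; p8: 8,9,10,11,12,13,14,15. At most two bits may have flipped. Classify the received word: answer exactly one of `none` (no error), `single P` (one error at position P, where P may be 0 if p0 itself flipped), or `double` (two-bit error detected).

s1: b1⊕b3⊕b5⊕b7⊕b9⊕b11⊕b13⊕b15 = 0⊕1⊕0⊕1⊕1⊕0⊕1⊕0 = 0
s2: b2⊕b3⊕b6⊕b7⊕b10⊕b11⊕b14⊕b15 = 0⊕1⊕1⊕1⊕1⊕0⊕1⊕0 = 1
s4: b4⊕b5⊕b6⊕b7⊕b12⊕b13⊕b14⊕b15 = 0⊕0⊕1⊕1⊕1⊕1⊕1⊕0 = 1
s8: b8⊕b9⊕b10⊕b11⊕b12⊕b13⊕b14⊕b15 = 0⊕1⊕1⊕0⊕1⊕1⊕1⊕0 = 1
Syndrome (s8...s1) = 1110 → position 14.
Overall parity (XOR of all 16 bits, including p0): 0⊕0⊕0⊕1⊕0⊕0⊕1⊕1⊕0⊕1⊕1⊕0⊕1⊕1⊕1⊕0 = 0
Overall=0, syndrome position=14 → double-bit error detected (uncorrectable).

double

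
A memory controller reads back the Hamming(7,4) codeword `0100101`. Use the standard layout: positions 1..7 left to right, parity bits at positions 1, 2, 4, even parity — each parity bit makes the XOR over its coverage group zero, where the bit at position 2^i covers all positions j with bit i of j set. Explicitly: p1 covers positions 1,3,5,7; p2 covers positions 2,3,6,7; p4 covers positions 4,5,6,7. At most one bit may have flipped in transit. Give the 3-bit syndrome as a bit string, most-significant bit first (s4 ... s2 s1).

s1: b1⊕b3⊕b5⊕b7 = 0⊕0⊕1⊕1 = 0
s2: b2⊕b3⊕b6⊕b7 = 1⊕0⊕0⊕1 = 0
s4: b4⊕b5⊕b6⊕b7 = 0⊕1⊕0⊕1 = 0
Syndrome (s4...s1) = 000 → position 0 (no error).

000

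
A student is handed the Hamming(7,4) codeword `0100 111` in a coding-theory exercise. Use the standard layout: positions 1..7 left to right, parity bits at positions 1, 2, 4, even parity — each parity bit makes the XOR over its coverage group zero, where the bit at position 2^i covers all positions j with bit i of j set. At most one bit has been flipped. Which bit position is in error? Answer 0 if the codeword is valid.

s1: b1⊕b3⊕b5⊕b7 = 0⊕0⊕1⊕1 = 0
s2: b2⊕b3⊕b6⊕b7 = 1⊕0⊕1⊕1 = 1
s4: b4⊕b5⊕b6⊕b7 = 0⊕1⊕1⊕1 = 1
Syndrome (s4...s1) = 110 → position 6.

6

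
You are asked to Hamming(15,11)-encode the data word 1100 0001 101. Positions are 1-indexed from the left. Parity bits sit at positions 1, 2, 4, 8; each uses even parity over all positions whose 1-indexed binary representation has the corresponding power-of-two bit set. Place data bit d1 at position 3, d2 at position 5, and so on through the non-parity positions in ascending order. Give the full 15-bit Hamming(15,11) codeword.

001010010001101

Place data bits at non-power-of-two positions: b3=1, b5=1, b6=0, b7=0, b9=0, b10=0, b11=0, b12=1, b13=1, b14=0, b15=1.
p1 = XOR of data positions {3,5,7,9,11,13,15} = 1⊕1⊕0⊕0⊕0⊕1⊕1 = 0
p2 = XOR of data positions {3,6,7,10,11,14,15} = 1⊕0⊕0⊕0⊕0⊕0⊕1 = 0
p4 = XOR of data positions {5,6,7,12,13,14,15} = 1⊕0⊕0⊕1⊕1⊕0⊕1 = 0
p8 = XOR of data positions {9,10,11,12,13,14,15} = 0⊕0⊕0⊕1⊕1⊕0⊕1 = 1
Codeword b1..b15 = 001010010001101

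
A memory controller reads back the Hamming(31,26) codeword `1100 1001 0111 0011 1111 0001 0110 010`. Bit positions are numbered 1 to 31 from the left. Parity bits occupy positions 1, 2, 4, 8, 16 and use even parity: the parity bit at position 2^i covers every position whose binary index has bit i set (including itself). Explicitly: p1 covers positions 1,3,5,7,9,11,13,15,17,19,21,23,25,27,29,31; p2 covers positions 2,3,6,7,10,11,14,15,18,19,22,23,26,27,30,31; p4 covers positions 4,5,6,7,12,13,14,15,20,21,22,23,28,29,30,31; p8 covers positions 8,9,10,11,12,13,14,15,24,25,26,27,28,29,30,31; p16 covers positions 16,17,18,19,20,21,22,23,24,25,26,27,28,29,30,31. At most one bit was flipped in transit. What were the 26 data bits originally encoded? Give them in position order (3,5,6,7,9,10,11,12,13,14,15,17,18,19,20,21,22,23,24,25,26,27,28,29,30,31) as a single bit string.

01000111001111100010110011

s1: b1⊕b3⊕b5⊕b7⊕b9⊕b11⊕b13⊕b15⊕b17⊕b19⊕b21⊕b23⊕b25⊕b27⊕b29⊕b31 = 1⊕0⊕1⊕0⊕0⊕1⊕0⊕1⊕1⊕1⊕0⊕0⊕0⊕1⊕0⊕0 = 1
s2: b2⊕b3⊕b6⊕b7⊕b10⊕b11⊕b14⊕b15⊕b18⊕b19⊕b22⊕b23⊕b26⊕b27⊕b30⊕b31 = 1⊕0⊕0⊕0⊕1⊕1⊕0⊕1⊕1⊕1⊕0⊕0⊕1⊕1⊕1⊕0 = 1
s4: b4⊕b5⊕b6⊕b7⊕b12⊕b13⊕b14⊕b15⊕b20⊕b21⊕b22⊕b23⊕b28⊕b29⊕b30⊕b31 = 0⊕1⊕0⊕0⊕1⊕0⊕0⊕1⊕1⊕0⊕0⊕0⊕0⊕0⊕1⊕0 = 1
s8: b8⊕b9⊕b10⊕b11⊕b12⊕b13⊕b14⊕b15⊕b24⊕b25⊕b26⊕b27⊕b28⊕b29⊕b30⊕b31 = 1⊕0⊕1⊕1⊕1⊕0⊕0⊕1⊕1⊕0⊕1⊕1⊕0⊕0⊕1⊕0 = 1
s16: b16⊕b17⊕b18⊕b19⊕b20⊕b21⊕b22⊕b23⊕b24⊕b25⊕b26⊕b27⊕b28⊕b29⊕b30⊕b31 = 1⊕1⊕1⊕1⊕1⊕0⊕0⊕0⊕1⊕0⊕1⊕1⊕0⊕0⊕1⊕0 = 1
Syndrome (s16...s1) = 11111 → position 31.
Flip bit 31: corrected codeword = 1100100101110011111100010110011
Data bits at positions 3,5,6,7,9,10,11,12,13,14,15,17,18,19,20,21,22,23,24,25,26,27,28,29,30,31: 01000111001111100010110011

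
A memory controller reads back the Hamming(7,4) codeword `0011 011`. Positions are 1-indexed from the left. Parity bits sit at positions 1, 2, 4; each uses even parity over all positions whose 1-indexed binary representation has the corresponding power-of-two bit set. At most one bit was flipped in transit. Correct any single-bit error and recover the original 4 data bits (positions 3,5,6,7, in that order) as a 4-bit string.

1001

s1: b1⊕b3⊕b5⊕b7 = 0⊕1⊕0⊕1 = 0
s2: b2⊕b3⊕b6⊕b7 = 0⊕1⊕1⊕1 = 1
s4: b4⊕b5⊕b6⊕b7 = 1⊕0⊕1⊕1 = 1
Syndrome (s4...s1) = 110 → position 6.
Flip bit 6: corrected codeword = 0011001
Data bits at positions 3,5,6,7: 1001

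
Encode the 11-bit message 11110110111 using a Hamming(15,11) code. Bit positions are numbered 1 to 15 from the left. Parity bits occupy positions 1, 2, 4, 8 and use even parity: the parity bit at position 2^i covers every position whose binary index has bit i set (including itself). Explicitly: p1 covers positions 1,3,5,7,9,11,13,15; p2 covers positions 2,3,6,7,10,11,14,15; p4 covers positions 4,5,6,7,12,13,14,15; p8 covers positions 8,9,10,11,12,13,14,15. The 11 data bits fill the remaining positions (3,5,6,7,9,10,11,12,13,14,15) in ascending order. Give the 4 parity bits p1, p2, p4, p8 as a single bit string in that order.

Place data bits at non-power-of-two positions: b3=1, b5=1, b6=1, b7=1, b9=0, b10=1, b11=1, b12=0, b13=1, b14=1, b15=1.
p1 = XOR of data positions {3,5,7,9,11,13,15} = 1⊕1⊕1⊕0⊕1⊕1⊕1 = 0
p2 = XOR of data positions {3,6,7,10,11,14,15} = 1⊕1⊕1⊕1⊕1⊕1⊕1 = 1
p4 = XOR of data positions {5,6,7,12,13,14,15} = 1⊕1⊕1⊕0⊕1⊕1⊕1 = 0
p8 = XOR of data positions {9,10,11,12,13,14,15} = 0⊕1⊕1⊕0⊕1⊕1⊕1 = 1
Parity bits p1,p2,p4,p8 = 0101

0101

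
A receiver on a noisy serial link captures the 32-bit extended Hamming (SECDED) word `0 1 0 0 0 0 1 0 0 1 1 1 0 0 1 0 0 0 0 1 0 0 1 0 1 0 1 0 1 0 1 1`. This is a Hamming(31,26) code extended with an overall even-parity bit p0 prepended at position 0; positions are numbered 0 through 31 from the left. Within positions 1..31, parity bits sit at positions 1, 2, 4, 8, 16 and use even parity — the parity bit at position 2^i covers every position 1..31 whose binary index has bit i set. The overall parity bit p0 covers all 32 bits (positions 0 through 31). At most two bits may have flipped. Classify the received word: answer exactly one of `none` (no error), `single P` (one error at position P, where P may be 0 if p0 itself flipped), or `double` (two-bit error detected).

single 27

s1: b1⊕b3⊕b5⊕b7⊕b9⊕b11⊕b13⊕b15⊕b17⊕b19⊕b21⊕b23⊕b25⊕b27⊕b29⊕b31 = 1⊕0⊕0⊕0⊕1⊕1⊕0⊕0⊕0⊕1⊕0⊕0⊕0⊕0⊕0⊕1 = 1
s2: b2⊕b3⊕b6⊕b7⊕b10⊕b11⊕b14⊕b15⊕b18⊕b19⊕b22⊕b23⊕b26⊕b27⊕b30⊕b31 = 0⊕0⊕1⊕0⊕1⊕1⊕1⊕0⊕0⊕1⊕1⊕0⊕1⊕0⊕1⊕1 = 1
s4: b4⊕b5⊕b6⊕b7⊕b12⊕b13⊕b14⊕b15⊕b20⊕b21⊕b22⊕b23⊕b28⊕b29⊕b30⊕b31 = 0⊕0⊕1⊕0⊕0⊕0⊕1⊕0⊕0⊕0⊕1⊕0⊕1⊕0⊕1⊕1 = 0
s8: b8⊕b9⊕b10⊕b11⊕b12⊕b13⊕b14⊕b15⊕b24⊕b25⊕b26⊕b27⊕b28⊕b29⊕b30⊕b31 = 0⊕1⊕1⊕1⊕0⊕0⊕1⊕0⊕1⊕0⊕1⊕0⊕1⊕0⊕1⊕1 = 1
s16: b16⊕b17⊕b18⊕b19⊕b20⊕b21⊕b22⊕b23⊕b24⊕b25⊕b26⊕b27⊕b28⊕b29⊕b30⊕b31 = 0⊕0⊕0⊕1⊕0⊕0⊕1⊕0⊕1⊕0⊕1⊕0⊕1⊕0⊕1⊕1 = 1
Syndrome (s16...s1) = 11011 → position 27.
Overall parity (XOR of all 32 bits, including p0): 0⊕1⊕0⊕0⊕0⊕0⊕1⊕0⊕0⊕1⊕1⊕1⊕0⊕0⊕1⊕0⊕0⊕0⊕0⊕1⊕0⊕0⊕1⊕0⊕1⊕0⊕1⊕0⊕1⊕0⊕1⊕1 = 1
Overall=1, syndrome position=27 → single-bit error at position 27.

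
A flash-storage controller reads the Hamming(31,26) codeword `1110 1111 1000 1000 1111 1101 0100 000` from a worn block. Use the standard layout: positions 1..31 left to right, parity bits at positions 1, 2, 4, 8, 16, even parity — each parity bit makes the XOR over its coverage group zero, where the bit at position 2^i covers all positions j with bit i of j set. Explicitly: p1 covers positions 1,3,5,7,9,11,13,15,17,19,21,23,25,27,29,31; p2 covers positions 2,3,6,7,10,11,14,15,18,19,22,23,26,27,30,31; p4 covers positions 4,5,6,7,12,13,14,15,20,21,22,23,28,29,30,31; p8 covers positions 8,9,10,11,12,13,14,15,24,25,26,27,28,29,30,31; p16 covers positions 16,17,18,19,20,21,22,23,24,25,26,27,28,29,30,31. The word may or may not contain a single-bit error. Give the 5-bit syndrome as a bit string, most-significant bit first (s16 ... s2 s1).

s1: b1⊕b3⊕b5⊕b7⊕b9⊕b11⊕b13⊕b15⊕b17⊕b19⊕b21⊕b23⊕b25⊕b27⊕b29⊕b31 = 1⊕1⊕1⊕1⊕1⊕0⊕1⊕0⊕1⊕1⊕1⊕0⊕0⊕0⊕0⊕0 = 1
s2: b2⊕b3⊕b6⊕b7⊕b10⊕b11⊕b14⊕b15⊕b18⊕b19⊕b22⊕b23⊕b26⊕b27⊕b30⊕b31 = 1⊕1⊕1⊕1⊕0⊕0⊕0⊕0⊕1⊕1⊕1⊕0⊕1⊕0⊕0⊕0 = 0
s4: b4⊕b5⊕b6⊕b7⊕b12⊕b13⊕b14⊕b15⊕b20⊕b21⊕b22⊕b23⊕b28⊕b29⊕b30⊕b31 = 0⊕1⊕1⊕1⊕0⊕1⊕0⊕0⊕1⊕1⊕1⊕0⊕0⊕0⊕0⊕0 = 1
s8: b8⊕b9⊕b10⊕b11⊕b12⊕b13⊕b14⊕b15⊕b24⊕b25⊕b26⊕b27⊕b28⊕b29⊕b30⊕b31 = 1⊕1⊕0⊕0⊕0⊕1⊕0⊕0⊕1⊕0⊕1⊕0⊕0⊕0⊕0⊕0 = 1
s16: b16⊕b17⊕b18⊕b19⊕b20⊕b21⊕b22⊕b23⊕b24⊕b25⊕b26⊕b27⊕b28⊕b29⊕b30⊕b31 = 0⊕1⊕1⊕1⊕1⊕1⊕1⊕0⊕1⊕0⊕1⊕0⊕0⊕0⊕0⊕0 = 0
Syndrome (s16...s1) = 01101 → position 13.

01101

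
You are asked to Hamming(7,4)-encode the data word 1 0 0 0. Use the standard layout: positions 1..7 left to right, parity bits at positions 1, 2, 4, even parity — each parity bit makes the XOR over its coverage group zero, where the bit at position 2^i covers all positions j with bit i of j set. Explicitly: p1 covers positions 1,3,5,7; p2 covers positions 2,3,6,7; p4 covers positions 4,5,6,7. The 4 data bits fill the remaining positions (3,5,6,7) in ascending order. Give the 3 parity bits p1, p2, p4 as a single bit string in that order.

Place data bits at non-power-of-two positions: b3=1, b5=0, b6=0, b7=0.
p1 = XOR of data positions {3,5,7} = 1⊕0⊕0 = 1
p2 = XOR of data positions {3,6,7} = 1⊕0⊕0 = 1
p4 = XOR of data positions {5,6,7} = 0⊕0⊕0 = 0
Parity bits p1,p2,p4 = 110

110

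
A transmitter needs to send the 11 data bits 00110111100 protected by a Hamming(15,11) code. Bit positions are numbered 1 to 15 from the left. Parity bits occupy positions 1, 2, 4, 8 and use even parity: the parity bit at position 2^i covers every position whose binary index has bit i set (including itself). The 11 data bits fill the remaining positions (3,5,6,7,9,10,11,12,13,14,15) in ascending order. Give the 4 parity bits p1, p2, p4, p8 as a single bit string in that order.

1000

Place data bits at non-power-of-two positions: b3=0, b5=0, b6=1, b7=1, b9=0, b10=1, b11=1, b12=1, b13=1, b14=0, b15=0.
p1 = XOR of data positions {3,5,7,9,11,13,15} = 0⊕0⊕1⊕0⊕1⊕1⊕0 = 1
p2 = XOR of data positions {3,6,7,10,11,14,15} = 0⊕1⊕1⊕1⊕1⊕0⊕0 = 0
p4 = XOR of data positions {5,6,7,12,13,14,15} = 0⊕1⊕1⊕1⊕1⊕0⊕0 = 0
p8 = XOR of data positions {9,10,11,12,13,14,15} = 0⊕1⊕1⊕1⊕1⊕0⊕0 = 0
Parity bits p1,p2,p4,p8 = 1000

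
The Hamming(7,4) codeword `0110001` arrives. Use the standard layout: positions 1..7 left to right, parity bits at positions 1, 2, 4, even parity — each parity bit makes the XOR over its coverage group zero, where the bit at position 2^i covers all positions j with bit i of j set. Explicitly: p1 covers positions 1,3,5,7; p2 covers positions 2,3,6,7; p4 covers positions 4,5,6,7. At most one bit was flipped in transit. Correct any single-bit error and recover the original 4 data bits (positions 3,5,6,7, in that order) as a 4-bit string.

s1: b1⊕b3⊕b5⊕b7 = 0⊕1⊕0⊕1 = 0
s2: b2⊕b3⊕b6⊕b7 = 1⊕1⊕0⊕1 = 1
s4: b4⊕b5⊕b6⊕b7 = 0⊕0⊕0⊕1 = 1
Syndrome (s4...s1) = 110 → position 6.
Flip bit 6: corrected codeword = 0110011
Data bits at positions 3,5,6,7: 1011

1011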